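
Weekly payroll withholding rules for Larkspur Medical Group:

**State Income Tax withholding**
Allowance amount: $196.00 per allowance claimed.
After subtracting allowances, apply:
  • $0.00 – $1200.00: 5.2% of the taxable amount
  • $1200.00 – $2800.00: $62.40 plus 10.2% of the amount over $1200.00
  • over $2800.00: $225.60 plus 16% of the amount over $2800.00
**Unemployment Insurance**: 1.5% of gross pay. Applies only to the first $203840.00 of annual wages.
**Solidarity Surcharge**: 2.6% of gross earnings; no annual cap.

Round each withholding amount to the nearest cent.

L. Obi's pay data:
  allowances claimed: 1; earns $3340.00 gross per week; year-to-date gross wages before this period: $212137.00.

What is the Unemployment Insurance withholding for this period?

$0.00

Unemployment Insurance: YTD $212137.00 ≥ cap $203840.00 → $0.00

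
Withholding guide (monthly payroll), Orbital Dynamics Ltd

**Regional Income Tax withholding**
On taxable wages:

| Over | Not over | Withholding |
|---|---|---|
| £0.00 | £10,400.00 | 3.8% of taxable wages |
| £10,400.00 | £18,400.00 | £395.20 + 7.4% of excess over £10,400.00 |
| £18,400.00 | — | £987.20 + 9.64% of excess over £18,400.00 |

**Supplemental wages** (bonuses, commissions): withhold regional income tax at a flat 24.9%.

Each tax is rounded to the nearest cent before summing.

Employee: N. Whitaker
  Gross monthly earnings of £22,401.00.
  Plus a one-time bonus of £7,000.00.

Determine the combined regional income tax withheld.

Regional Income Tax: taxable = £22,401.00
  £987.20 + 9.64% × (£22,401.00 − £18,400.00) = £987.20 + 9.64% × £4,001.00 = £1,372.90
Supplemental (24.9% flat on bonus): 24.9% × £7,000.00 = £1,743.00
Total regional income tax: £1,372.90 + £1,743.00 = £3,115.90

£3,115.90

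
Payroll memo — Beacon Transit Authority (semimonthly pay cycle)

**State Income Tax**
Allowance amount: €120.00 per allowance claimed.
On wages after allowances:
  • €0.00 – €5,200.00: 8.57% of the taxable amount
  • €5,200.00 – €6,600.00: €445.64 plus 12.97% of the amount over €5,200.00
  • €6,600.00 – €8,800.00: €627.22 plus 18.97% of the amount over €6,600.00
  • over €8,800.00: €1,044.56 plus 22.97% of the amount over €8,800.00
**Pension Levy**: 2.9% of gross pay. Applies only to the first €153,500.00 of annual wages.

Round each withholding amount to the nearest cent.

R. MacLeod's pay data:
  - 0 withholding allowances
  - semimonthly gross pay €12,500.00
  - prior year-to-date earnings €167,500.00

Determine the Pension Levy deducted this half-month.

€0.00

Pension Levy: YTD €167,500.00 ≥ cap €153,500.00 → €0.00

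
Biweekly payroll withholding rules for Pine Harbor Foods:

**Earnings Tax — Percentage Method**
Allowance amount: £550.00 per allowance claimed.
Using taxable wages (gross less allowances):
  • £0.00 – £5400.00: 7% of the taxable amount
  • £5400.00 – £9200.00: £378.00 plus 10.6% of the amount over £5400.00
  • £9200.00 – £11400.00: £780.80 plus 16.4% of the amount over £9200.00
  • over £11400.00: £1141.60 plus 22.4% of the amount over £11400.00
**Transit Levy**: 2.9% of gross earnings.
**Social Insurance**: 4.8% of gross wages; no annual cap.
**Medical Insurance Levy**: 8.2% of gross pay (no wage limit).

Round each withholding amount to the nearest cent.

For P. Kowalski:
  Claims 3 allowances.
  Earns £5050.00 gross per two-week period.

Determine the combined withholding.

£1040.95

Earnings Tax: taxable = £5050.00 − 3×£550.00 = £3400.00
  7% × £3400.00 = £238.00
Transit Levy: 2.9% × £5050.00 = £146.45
Social Insurance: 4.8% × £5050.00 = £242.40
Medical Insurance Levy: 8.2% × £5050.00 = £414.10
Total: £238.00 + £146.45 + £242.40 + £414.10 = £1040.95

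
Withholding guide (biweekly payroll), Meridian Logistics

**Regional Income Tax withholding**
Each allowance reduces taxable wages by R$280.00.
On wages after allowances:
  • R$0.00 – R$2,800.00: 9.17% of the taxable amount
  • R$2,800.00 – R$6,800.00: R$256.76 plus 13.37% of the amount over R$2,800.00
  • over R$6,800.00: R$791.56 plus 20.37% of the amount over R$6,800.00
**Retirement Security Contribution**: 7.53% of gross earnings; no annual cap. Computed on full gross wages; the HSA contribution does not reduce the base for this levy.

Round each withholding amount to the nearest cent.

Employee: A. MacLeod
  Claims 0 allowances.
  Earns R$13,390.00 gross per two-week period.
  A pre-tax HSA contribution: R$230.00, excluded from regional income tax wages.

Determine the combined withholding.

Regional Income Tax: taxable = R$13,390.00 − R$230.00 = R$13,160.00
  R$791.56 + 20.37% × (R$13,160.00 − R$6,800.00) = R$791.56 + 20.37% × R$6,360.00 = R$2,087.09
Retirement Security Contribution: 7.53% × R$13,390.00 = R$1,008.27
Total: R$2,087.09 + R$1,008.27 = R$3,095.36

R$3,095.36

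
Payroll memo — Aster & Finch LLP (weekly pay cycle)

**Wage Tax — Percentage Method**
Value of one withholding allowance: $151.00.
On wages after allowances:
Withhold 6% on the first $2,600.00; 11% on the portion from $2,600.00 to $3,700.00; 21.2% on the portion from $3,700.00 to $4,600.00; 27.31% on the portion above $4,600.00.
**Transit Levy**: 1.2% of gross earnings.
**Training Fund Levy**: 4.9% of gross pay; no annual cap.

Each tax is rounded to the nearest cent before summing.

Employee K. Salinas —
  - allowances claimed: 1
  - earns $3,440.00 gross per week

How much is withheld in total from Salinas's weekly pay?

Wage Tax: taxable = $3,440.00 − 1×$151.00 = $3,289.00
  $156.00 + 11% × ($3,289.00 − $2,600.00) = $156.00 + 11% × $689.00 = $231.79
Transit Levy: 1.2% × $3,440.00 = $41.28
Training Fund Levy: 4.9% × $3,440.00 = $168.56
Total: $231.79 + $41.28 + $168.56 = $441.63

$441.63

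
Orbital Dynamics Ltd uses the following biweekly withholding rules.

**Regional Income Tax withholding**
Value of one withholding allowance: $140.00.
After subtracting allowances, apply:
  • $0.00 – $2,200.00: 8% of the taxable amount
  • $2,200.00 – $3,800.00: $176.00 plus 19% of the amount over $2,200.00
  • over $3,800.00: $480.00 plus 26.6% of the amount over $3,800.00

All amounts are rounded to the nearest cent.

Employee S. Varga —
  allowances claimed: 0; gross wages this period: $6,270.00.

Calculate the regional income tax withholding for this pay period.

Regional Income Tax: taxable = $6,270.00
  $480.00 + 26.6% × ($6,270.00 − $3,800.00) = $480.00 + 26.6% × $2,470.00 = $1,137.02

$1,137.02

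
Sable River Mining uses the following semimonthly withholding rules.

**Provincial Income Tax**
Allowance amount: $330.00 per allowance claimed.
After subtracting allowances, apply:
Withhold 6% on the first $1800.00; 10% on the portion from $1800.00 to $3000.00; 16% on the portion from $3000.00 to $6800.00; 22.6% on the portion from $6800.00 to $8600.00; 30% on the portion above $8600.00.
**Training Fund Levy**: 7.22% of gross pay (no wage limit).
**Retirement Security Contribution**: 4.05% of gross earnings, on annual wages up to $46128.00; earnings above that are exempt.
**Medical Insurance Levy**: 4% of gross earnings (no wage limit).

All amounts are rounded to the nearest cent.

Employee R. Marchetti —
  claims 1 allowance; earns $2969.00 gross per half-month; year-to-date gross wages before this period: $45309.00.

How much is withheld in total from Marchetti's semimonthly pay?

Provincial Income Tax: taxable = $2969.00 − 1×$330.00 = $2639.00
  $108.00 + 10% × ($2639.00 − $1800.00) = $108.00 + 10% × $839.00 = $191.90
Training Fund Levy: 7.22% × $2969.00 = $214.36
Retirement Security Contribution: cap $46128.00 − YTD $45309.00 = $819.00 subject; 4.05% × $819.00 = $33.17
Medical Insurance Levy: 4% × $2969.00 = $118.76
Total: $191.90 + $214.36 + $33.17 + $118.76 = $558.19

$558.19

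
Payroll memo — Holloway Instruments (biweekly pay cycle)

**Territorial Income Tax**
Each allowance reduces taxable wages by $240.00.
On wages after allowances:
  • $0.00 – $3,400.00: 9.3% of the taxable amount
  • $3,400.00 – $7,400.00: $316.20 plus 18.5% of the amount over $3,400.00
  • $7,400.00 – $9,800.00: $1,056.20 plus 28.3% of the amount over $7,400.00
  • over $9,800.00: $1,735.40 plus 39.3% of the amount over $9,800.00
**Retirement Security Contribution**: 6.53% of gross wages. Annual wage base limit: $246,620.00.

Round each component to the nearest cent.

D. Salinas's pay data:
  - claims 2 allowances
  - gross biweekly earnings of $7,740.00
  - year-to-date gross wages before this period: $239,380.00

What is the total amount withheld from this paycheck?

$1,503.07

Territorial Income Tax: taxable = $7,740.00 − 2×$240.00 = $7,260.00
  $316.20 + 18.5% × ($7,260.00 − $3,400.00) = $316.20 + 18.5% × $3,860.00 = $1,030.30
Retirement Security Contribution: cap $246,620.00 − YTD $239,380.00 = $7,240.00 subject; 6.53% × $7,240.00 = $472.77
Total: $1,030.30 + $472.77 = $1,503.07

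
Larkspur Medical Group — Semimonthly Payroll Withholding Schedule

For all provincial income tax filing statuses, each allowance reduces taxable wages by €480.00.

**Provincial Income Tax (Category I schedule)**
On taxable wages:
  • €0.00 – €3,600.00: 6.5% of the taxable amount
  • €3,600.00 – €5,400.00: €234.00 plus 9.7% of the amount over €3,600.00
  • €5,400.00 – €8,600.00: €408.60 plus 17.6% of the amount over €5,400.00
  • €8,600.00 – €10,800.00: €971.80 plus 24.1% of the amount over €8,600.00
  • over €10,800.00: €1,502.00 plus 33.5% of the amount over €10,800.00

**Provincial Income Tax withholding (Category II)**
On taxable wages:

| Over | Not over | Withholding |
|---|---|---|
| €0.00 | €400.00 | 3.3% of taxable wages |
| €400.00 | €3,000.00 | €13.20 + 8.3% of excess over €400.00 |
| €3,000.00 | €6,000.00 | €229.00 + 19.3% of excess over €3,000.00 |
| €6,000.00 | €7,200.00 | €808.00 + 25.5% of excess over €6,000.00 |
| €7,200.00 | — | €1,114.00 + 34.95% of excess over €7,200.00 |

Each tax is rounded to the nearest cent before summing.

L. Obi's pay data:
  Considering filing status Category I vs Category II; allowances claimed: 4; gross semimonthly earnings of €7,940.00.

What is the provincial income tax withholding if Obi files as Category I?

€517.72

Provincial Income Tax (Category I): taxable = €7,940.00 − 4×€480.00 = €6,020.00
  €408.60 + 17.6% × (€6,020.00 − €5,400.00) = €408.60 + 17.6% × €620.00 = €517.72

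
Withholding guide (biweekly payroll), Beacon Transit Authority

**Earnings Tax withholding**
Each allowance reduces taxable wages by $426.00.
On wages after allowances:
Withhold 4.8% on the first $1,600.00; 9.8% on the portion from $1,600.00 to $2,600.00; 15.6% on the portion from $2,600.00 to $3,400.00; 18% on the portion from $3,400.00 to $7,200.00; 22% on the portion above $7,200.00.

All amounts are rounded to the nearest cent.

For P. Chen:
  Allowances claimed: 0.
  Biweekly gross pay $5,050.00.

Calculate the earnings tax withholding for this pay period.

Earnings Tax: taxable = $5,050.00
  $299.60 + 18% × ($5,050.00 − $3,400.00) = $299.60 + 18% × $1,650.00 = $596.60

$596.60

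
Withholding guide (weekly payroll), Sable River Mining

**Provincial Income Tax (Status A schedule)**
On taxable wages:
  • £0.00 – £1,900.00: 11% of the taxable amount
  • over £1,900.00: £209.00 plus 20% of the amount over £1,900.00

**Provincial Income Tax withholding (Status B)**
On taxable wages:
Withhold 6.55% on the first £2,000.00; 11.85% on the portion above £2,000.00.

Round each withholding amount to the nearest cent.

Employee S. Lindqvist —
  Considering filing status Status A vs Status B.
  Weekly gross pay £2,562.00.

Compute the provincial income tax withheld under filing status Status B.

Provincial Income Tax (Status B): taxable = £2,562.00
  £131.00 + 11.85% × (£2,562.00 − £2,000.00) = £131.00 + 11.85% × £562.00 = £197.60

£197.60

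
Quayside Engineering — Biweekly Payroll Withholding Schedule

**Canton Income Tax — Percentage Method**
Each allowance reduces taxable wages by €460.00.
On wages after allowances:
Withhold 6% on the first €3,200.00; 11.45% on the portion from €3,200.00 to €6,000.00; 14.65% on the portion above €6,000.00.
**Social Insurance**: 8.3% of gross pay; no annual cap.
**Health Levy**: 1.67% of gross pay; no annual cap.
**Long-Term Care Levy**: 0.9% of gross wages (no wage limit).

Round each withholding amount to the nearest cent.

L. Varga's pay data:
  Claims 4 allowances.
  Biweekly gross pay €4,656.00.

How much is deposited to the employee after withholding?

€3,980.93

Canton Income Tax: taxable = €4,656.00 − 4×€460.00 = €2,816.00
  6% × €2,816.00 = €168.96
Social Insurance: 8.3% × €4,656.00 = €386.45
Health Levy: 1.67% × €4,656.00 = €77.76
Long-Term Care Levy: 0.9% × €4,656.00 = €41.90
Total withheld: €168.96 + €386.45 + €77.76 + €41.90 = €675.07
Net pay: €4,656.00 − €675.07 = €3,980.93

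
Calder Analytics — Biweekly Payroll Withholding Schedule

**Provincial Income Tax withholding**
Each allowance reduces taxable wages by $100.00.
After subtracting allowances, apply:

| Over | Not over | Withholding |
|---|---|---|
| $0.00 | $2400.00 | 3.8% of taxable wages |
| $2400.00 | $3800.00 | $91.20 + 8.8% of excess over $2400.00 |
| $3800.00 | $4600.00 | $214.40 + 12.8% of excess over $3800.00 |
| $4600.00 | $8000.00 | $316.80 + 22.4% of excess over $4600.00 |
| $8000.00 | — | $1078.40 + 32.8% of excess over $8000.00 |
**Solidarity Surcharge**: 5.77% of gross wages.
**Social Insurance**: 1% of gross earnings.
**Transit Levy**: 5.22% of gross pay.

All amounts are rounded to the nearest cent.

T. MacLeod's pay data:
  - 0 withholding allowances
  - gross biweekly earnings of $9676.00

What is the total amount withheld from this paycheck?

Provincial Income Tax: taxable = $9676.00
  $1078.40 + 32.8% × ($9676.00 − $8000.00) = $1078.40 + 32.8% × $1676.00 = $1628.13
Solidarity Surcharge: 5.77% × $9676.00 = $558.31
Social Insurance: 1% × $9676.00 = $96.76
Transit Levy: 5.22% × $9676.00 = $505.09
Total: $1628.13 + $558.31 + $96.76 + $505.09 = $2788.29

$2788.29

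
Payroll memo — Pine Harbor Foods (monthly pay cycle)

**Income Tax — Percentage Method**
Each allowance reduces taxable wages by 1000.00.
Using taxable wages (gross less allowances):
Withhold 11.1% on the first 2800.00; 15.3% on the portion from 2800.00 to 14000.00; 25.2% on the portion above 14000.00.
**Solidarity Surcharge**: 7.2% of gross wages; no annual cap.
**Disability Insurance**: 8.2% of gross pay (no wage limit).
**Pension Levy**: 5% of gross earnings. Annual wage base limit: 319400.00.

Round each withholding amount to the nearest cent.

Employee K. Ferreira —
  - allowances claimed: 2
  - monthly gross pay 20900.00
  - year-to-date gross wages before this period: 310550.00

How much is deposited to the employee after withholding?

13979.70

Income Tax: taxable = 20900.00 − 2×1000.00 = 18900.00
  2024.40 + 25.2% × (18900.00 − 14000.00) = 2024.40 + 25.2% × 4900.00 = 3259.20
Solidarity Surcharge: 7.2% × 20900.00 = 1504.80
Disability Insurance: 8.2% × 20900.00 = 1713.80
Pension Levy: cap 319400.00 − YTD 310550.00 = 8850.00 subject; 5% × 8850.00 = 442.50
Total withheld: 3259.20 + 1504.80 + 1713.80 + 442.50 = 6920.30
Net pay: 20900.00 − 6920.30 = 13979.70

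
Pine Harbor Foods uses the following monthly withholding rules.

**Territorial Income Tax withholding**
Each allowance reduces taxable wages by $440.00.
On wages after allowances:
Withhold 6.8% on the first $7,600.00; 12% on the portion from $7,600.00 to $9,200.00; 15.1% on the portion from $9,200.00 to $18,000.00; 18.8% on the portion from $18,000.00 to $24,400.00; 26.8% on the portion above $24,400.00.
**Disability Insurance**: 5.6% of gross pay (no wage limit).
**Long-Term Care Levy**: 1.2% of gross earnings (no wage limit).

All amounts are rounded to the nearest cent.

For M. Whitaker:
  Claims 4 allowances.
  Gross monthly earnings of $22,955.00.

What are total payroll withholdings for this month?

$4,199.20

Territorial Income Tax: taxable = $22,955.00 − 4×$440.00 = $21,195.00
  $2,037.60 + 18.8% × ($21,195.00 − $18,000.00) = $2,037.60 + 18.8% × $3,195.00 = $2,638.26
Disability Insurance: 5.6% × $22,955.00 = $1,285.48
Long-Term Care Levy: 1.2% × $22,955.00 = $275.46
Total: $2,638.26 + $1,285.48 + $275.46 = $4,199.20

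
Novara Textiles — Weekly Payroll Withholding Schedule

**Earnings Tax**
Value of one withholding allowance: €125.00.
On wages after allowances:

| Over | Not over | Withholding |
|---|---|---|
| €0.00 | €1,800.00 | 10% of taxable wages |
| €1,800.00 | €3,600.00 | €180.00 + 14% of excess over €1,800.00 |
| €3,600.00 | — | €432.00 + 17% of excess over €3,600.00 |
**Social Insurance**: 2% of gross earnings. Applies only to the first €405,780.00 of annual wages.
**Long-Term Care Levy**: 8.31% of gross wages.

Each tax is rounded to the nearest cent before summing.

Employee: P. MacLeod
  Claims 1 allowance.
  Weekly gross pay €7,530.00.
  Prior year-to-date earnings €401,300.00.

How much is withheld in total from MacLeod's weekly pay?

€1,794.19

Earnings Tax: taxable = €7,530.00 − 1×€125.00 = €7,405.00
  €432.00 + 17% × (€7,405.00 − €3,600.00) = €432.00 + 17% × €3,805.00 = €1,078.85
Social Insurance: cap €405,780.00 − YTD €401,300.00 = €4,480.00 subject; 2% × €4,480.00 = €89.60
Long-Term Care Levy: 8.31% × €7,530.00 = €625.74
Total: €1,078.85 + €89.60 + €625.74 = €1,794.19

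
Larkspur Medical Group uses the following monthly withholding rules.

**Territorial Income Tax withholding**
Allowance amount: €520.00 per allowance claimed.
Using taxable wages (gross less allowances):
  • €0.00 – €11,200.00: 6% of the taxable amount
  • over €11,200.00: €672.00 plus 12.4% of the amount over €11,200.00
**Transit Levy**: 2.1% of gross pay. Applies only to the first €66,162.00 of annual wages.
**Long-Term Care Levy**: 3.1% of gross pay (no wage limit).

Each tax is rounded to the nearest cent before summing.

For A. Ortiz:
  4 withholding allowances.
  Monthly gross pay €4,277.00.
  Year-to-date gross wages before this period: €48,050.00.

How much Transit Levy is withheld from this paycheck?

€89.82

Transit Levy: 2.1% × €4,277.00 = €89.82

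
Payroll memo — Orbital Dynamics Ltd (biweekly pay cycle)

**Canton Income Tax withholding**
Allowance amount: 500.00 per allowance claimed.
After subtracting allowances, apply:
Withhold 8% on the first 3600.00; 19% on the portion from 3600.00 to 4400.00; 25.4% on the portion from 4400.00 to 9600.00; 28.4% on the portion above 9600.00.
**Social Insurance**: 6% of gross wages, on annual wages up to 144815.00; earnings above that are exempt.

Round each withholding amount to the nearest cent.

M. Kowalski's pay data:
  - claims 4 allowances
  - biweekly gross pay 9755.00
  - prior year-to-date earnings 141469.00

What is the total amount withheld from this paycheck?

Canton Income Tax: taxable = 9755.00 − 4×500.00 = 7755.00
  440.00 + 25.4% × (7755.00 − 4400.00) = 440.00 + 25.4% × 3355.00 = 1292.17
Social Insurance: cap 144815.00 − YTD 141469.00 = 3346.00 subject; 6% × 3346.00 = 200.76
Total: 1292.17 + 200.76 = 1492.93

1492.93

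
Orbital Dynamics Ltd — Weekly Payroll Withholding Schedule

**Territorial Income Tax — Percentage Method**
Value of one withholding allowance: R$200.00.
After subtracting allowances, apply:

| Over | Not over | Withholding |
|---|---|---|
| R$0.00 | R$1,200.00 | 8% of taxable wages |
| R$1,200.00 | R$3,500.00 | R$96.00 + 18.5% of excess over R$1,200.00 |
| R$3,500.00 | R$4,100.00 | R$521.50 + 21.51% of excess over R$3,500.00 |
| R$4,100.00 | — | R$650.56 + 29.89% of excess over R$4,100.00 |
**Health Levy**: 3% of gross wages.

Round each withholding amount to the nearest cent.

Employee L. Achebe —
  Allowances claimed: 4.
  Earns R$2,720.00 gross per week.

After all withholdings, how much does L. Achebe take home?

Territorial Income Tax: taxable = R$2,720.00 − 4×R$200.00 = R$1,920.00
  R$96.00 + 18.5% × (R$1,920.00 − R$1,200.00) = R$96.00 + 18.5% × R$720.00 = R$229.20
Health Levy: 3% × R$2,720.00 = R$81.60
Total withheld: R$229.20 + R$81.60 = R$310.80
Net pay: R$2,720.00 − R$310.80 = R$2,409.20

R$2,409.20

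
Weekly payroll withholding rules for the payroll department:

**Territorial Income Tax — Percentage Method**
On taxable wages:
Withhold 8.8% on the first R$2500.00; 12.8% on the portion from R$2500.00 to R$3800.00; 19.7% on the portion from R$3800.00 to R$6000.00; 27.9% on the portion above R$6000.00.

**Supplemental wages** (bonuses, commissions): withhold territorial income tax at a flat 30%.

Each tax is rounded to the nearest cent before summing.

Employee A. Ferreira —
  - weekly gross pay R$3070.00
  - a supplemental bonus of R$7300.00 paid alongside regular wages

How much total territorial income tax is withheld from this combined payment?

Territorial Income Tax: taxable = R$3070.00
  R$220.00 + 12.8% × (R$3070.00 − R$2500.00) = R$220.00 + 12.8% × R$570.00 = R$292.96
Supplemental (30% flat on bonus): 30% × R$7300.00 = R$2190.00
Total territorial income tax: R$292.96 + R$2190.00 = R$2482.96

R$2482.96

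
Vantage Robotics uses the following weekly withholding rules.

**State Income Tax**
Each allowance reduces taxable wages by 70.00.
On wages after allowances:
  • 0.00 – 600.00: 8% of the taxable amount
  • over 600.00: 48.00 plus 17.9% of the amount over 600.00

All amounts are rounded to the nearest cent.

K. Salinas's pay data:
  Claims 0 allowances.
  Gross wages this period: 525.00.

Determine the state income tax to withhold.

42.00

State Income Tax: taxable = 525.00
  8% × 525.00 = 42.00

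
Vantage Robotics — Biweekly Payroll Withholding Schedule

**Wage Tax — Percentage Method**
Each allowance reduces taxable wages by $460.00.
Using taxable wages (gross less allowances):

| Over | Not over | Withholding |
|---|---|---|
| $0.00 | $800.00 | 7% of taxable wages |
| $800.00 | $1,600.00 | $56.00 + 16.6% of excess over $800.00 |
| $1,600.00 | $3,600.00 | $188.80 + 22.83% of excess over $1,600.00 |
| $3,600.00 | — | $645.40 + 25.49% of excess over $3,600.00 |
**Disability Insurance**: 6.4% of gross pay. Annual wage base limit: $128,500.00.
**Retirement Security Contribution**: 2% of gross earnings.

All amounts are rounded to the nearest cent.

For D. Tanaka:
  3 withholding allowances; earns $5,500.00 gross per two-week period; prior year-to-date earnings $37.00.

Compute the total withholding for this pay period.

Wage Tax: taxable = $5,500.00 − 3×$460.00 = $4,120.00
  $645.40 + 25.49% × ($4,120.00 − $3,600.00) = $645.40 + 25.49% × $520.00 = $777.95
Disability Insurance: 6.4% × $5,500.00 = $352.00
Retirement Security Contribution: 2% × $5,500.00 = $110.00
Total: $777.95 + $352.00 + $110.00 = $1,239.95

$1,239.95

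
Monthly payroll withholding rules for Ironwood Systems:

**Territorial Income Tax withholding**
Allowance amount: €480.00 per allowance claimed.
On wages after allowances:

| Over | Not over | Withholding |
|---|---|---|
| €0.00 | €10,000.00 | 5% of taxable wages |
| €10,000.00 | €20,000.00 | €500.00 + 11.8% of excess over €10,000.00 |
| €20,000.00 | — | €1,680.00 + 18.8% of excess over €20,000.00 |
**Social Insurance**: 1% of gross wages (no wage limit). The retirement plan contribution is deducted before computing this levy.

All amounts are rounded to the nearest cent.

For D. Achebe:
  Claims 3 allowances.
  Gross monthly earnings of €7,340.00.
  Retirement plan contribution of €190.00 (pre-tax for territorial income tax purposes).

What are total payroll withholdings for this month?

Territorial Income Tax: taxable = €7,340.00 − €190.00 − 3×€480.00 = €5,710.00
  5% × €5,710.00 = €285.50
Social Insurance: 1% × €7,150.00 = €71.50
Total: €285.50 + €71.50 = €357.00

€357.00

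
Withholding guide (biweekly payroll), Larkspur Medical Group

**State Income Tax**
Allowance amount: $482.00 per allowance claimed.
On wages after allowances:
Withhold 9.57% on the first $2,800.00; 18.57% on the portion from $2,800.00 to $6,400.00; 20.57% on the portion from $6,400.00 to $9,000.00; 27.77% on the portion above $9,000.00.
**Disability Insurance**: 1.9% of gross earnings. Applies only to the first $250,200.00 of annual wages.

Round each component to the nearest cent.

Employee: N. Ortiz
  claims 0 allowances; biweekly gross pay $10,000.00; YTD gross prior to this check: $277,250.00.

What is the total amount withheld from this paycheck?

State Income Tax: taxable = $10,000.00
  $1,471.30 + 27.77% × ($10,000.00 − $9,000.00) = $1,471.30 + 27.77% × $1,000.00 = $1,749.00
Disability Insurance: YTD $277,250.00 ≥ cap $250,200.00 → $0.00
Total: $1,749.00 + $0.00 = $1,749.00

$1,749.00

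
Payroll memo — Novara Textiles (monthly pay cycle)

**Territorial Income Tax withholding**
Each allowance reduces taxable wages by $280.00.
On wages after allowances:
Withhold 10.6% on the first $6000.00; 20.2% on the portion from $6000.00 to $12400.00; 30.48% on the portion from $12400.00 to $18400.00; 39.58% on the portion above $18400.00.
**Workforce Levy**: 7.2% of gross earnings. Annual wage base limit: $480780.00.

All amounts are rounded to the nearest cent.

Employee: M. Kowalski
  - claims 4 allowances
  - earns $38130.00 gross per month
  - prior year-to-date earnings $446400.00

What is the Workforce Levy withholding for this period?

Workforce Levy: cap $480780.00 − YTD $446400.00 = $34380.00 subject; 7.2% × $34380.00 = $2475.36

$2475.36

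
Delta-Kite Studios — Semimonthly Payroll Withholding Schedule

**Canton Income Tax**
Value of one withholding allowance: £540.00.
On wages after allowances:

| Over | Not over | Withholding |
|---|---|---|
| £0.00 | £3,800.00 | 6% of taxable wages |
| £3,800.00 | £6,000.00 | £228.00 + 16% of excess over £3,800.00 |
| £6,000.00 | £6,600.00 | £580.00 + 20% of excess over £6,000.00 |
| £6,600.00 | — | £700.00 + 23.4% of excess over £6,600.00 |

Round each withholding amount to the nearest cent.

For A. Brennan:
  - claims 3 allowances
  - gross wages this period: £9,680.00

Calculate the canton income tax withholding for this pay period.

Canton Income Tax: taxable = £9,680.00 − 3×£540.00 = £8,060.00
  £700.00 + 23.4% × (£8,060.00 − £6,600.00) = £700.00 + 23.4% × £1,460.00 = £1,041.64

£1,041.64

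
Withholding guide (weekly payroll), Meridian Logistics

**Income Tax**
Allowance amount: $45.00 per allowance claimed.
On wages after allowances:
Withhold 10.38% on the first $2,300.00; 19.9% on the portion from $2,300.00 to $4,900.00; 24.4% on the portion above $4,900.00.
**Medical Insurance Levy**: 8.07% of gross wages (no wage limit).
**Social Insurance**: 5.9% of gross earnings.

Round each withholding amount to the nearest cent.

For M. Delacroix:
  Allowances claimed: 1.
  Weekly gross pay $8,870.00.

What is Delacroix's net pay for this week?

Income Tax: taxable = $8,870.00 − 1×$45.00 = $8,825.00
  $756.14 + 24.4% × ($8,825.00 − $4,900.00) = $756.14 + 24.4% × $3,925.00 = $1,713.84
Medical Insurance Levy: 8.07% × $8,870.00 = $715.81
Social Insurance: 5.9% × $8,870.00 = $523.33
Total withheld: $1,713.84 + $715.81 + $523.33 = $2,952.98
Net pay: $8,870.00 − $2,952.98 = $5,917.02

$5,917.02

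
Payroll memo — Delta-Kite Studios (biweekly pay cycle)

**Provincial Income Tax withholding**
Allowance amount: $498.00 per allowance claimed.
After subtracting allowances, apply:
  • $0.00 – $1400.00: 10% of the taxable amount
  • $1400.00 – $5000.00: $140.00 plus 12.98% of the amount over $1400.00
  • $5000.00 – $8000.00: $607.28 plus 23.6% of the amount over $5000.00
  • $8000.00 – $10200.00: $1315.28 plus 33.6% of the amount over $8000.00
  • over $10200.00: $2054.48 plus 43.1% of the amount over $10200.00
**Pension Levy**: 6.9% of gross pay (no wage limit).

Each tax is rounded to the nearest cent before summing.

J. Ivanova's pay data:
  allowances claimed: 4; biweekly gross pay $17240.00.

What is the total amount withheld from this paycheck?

$5419.73

Provincial Income Tax: taxable = $17240.00 − 4×$498.00 = $15248.00
  $2054.48 + 43.1% × ($15248.00 − $10200.00) = $2054.48 + 43.1% × $5048.00 = $4230.17
Pension Levy: 6.9% × $17240.00 = $1189.56
Total: $4230.17 + $1189.56 = $5419.73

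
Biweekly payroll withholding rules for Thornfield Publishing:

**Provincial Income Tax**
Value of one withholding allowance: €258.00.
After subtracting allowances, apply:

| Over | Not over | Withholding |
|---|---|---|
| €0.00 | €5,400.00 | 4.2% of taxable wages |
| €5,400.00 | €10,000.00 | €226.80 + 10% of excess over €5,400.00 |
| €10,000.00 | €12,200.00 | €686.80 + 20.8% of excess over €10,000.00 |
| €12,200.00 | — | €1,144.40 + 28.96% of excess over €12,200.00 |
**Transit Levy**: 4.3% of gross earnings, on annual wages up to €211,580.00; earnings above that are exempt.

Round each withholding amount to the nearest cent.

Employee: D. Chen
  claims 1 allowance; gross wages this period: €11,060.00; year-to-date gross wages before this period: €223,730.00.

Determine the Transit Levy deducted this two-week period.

Transit Levy: YTD €223,730.00 ≥ cap €211,580.00 → €0.00

€0.00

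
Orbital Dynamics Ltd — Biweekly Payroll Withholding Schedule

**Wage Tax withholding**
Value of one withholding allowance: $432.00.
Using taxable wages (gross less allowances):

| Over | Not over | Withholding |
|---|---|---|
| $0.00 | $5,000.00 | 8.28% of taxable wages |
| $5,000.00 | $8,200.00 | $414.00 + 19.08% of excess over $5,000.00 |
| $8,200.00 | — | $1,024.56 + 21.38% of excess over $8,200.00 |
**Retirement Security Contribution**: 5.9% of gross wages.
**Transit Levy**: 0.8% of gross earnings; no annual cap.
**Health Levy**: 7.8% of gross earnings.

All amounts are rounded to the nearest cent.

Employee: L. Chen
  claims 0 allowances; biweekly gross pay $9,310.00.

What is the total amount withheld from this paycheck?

$2,611.83

Wage Tax: taxable = $9,310.00
  $1,024.56 + 21.38% × ($9,310.00 − $8,200.00) = $1,024.56 + 21.38% × $1,110.00 = $1,261.88
Retirement Security Contribution: 5.9% × $9,310.00 = $549.29
Transit Levy: 0.8% × $9,310.00 = $74.48
Health Levy: 7.8% × $9,310.00 = $726.18
Total: $1,261.88 + $549.29 + $74.48 + $726.18 = $2,611.83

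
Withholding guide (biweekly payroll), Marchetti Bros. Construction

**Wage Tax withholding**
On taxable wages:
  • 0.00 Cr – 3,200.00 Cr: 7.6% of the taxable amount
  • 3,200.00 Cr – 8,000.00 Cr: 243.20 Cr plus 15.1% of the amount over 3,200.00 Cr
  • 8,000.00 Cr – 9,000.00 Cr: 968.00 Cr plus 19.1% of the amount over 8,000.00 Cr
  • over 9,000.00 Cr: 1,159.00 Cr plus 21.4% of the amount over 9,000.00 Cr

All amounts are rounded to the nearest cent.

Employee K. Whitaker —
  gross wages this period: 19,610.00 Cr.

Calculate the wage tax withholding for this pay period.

Wage Tax: taxable = 19,610.00 Cr
  1,159.00 Cr + 21.4% × (19,610.00 Cr − 9,000.00 Cr) = 1,159.00 Cr + 21.4% × 10,610.00 Cr = 3,429.54 Cr

3,429.54 Cr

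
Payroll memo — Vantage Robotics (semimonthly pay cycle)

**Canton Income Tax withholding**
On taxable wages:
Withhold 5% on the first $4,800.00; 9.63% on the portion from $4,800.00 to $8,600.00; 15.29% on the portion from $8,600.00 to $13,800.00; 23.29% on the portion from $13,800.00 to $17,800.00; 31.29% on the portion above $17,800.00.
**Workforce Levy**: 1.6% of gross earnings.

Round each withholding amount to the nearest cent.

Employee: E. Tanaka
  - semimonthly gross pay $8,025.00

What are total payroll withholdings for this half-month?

Canton Income Tax: taxable = $8,025.00
  $240.00 + 9.63% × ($8,025.00 − $4,800.00) = $240.00 + 9.63% × $3,225.00 = $550.57
Workforce Levy: 1.6% × $8,025.00 = $128.40
Total: $550.57 + $128.40 = $678.97

$678.97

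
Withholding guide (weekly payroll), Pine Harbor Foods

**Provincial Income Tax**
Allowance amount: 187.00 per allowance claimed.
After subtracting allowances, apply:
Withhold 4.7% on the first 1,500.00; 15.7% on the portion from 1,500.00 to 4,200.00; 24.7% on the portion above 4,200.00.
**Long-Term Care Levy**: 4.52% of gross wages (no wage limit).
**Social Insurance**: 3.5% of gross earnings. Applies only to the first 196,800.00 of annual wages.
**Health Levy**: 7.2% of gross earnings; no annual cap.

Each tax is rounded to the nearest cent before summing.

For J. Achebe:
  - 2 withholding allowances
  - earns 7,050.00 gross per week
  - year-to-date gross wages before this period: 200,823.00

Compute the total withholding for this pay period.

Provincial Income Tax: taxable = 7,050.00 − 2×187.00 = 6,676.00
  494.40 + 24.7% × (6,676.00 − 4,200.00) = 494.40 + 24.7% × 2,476.00 = 1,105.97
Long-Term Care Levy: 4.52% × 7,050.00 = 318.66
Social Insurance: YTD 200,823.00 ≥ cap 196,800.00 → 0.00
Health Levy: 7.2% × 7,050.00 = 507.60
Total: 1,105.97 + 318.66 + 0.00 + 507.60 = 1,932.23

1,932.23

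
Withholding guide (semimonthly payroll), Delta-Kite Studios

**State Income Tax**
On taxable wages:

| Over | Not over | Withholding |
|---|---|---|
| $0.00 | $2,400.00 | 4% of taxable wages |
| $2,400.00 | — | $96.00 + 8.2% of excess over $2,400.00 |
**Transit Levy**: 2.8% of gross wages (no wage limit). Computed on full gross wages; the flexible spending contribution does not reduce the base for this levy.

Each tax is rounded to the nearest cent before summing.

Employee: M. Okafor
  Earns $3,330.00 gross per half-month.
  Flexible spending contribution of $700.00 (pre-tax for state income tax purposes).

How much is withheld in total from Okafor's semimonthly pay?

$208.10

State Income Tax: taxable = $3,330.00 − $700.00 = $2,630.00
  $96.00 + 8.2% × ($2,630.00 − $2,400.00) = $96.00 + 8.2% × $230.00 = $114.86
Transit Levy: 2.8% × $3,330.00 = $93.24
Total: $114.86 + $93.24 = $208.10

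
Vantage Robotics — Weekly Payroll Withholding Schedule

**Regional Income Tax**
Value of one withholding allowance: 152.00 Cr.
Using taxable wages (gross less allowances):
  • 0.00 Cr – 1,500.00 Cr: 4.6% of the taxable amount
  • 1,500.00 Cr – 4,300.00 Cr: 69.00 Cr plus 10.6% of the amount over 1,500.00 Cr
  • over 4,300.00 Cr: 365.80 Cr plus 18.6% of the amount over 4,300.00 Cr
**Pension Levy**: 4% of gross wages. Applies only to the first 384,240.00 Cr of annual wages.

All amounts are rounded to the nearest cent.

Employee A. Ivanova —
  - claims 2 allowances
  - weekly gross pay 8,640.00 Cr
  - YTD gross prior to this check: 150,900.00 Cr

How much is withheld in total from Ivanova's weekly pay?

1,462.10 Cr

Regional Income Tax: taxable = 8,640.00 Cr − 2×152.00 Cr = 8,336.00 Cr
  365.80 Cr + 18.6% × (8,336.00 Cr − 4,300.00 Cr) = 365.80 Cr + 18.6% × 4,036.00 Cr = 1,116.50 Cr
Pension Levy: 4% × 8,640.00 Cr = 345.60 Cr
Total: 1,116.50 Cr + 345.60 Cr = 1,462.10 Cr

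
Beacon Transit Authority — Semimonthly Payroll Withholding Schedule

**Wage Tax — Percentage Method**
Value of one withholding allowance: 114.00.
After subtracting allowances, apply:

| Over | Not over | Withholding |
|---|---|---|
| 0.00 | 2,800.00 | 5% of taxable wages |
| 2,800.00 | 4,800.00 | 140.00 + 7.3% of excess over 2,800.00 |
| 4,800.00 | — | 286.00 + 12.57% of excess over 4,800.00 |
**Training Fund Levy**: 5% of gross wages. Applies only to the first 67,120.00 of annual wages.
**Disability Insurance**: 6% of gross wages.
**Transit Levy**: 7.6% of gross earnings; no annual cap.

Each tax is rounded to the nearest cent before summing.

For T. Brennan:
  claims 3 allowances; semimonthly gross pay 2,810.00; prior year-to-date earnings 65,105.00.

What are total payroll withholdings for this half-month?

Wage Tax: taxable = 2,810.00 − 3×114.00 = 2,468.00
  5% × 2,468.00 = 123.40
Training Fund Levy: cap 67,120.00 − YTD 65,105.00 = 2,015.00 subject; 5% × 2,015.00 = 100.75
Disability Insurance: 6% × 2,810.00 = 168.60
Transit Levy: 7.6% × 2,810.00 = 213.56
Total: 123.40 + 100.75 + 168.60 + 213.56 = 606.31

606.31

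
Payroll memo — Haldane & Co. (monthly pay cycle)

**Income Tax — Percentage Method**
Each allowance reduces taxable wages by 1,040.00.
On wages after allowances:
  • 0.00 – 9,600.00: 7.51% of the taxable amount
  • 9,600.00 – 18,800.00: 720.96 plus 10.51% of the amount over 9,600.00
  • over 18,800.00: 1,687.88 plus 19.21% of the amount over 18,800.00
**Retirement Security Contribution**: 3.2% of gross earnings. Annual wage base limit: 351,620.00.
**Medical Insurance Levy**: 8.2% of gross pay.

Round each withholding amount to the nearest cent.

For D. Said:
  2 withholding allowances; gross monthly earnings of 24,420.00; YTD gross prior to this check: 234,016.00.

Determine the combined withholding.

Income Tax: taxable = 24,420.00 − 2×1,040.00 = 22,340.00
  1,687.88 + 19.21% × (22,340.00 − 18,800.00) = 1,687.88 + 19.21% × 3,540.00 = 2,367.91
Retirement Security Contribution: 3.2% × 24,420.00 = 781.44
Medical Insurance Levy: 8.2% × 24,420.00 = 2,002.44
Total: 2,367.91 + 781.44 + 2,002.44 = 5,151.79

5,151.79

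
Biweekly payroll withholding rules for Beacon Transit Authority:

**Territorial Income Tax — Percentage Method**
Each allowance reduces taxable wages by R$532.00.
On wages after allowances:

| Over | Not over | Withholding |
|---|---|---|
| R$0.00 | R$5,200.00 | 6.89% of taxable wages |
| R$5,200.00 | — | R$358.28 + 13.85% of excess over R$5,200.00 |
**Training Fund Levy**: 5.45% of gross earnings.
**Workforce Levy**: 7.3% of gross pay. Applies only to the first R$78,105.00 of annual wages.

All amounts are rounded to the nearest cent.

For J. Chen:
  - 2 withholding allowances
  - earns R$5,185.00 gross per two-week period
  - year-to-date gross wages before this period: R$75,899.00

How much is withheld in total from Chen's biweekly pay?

Territorial Income Tax: taxable = R$5,185.00 − 2×R$532.00 = R$4,121.00
  6.89% × R$4,121.00 = R$283.94
Training Fund Levy: 5.45% × R$5,185.00 = R$282.58
Workforce Levy: cap R$78,105.00 − YTD R$75,899.00 = R$2,206.00 subject; 7.3% × R$2,206.00 = R$161.04
Total: R$283.94 + R$282.58 + R$161.04 = R$727.56

R$727.56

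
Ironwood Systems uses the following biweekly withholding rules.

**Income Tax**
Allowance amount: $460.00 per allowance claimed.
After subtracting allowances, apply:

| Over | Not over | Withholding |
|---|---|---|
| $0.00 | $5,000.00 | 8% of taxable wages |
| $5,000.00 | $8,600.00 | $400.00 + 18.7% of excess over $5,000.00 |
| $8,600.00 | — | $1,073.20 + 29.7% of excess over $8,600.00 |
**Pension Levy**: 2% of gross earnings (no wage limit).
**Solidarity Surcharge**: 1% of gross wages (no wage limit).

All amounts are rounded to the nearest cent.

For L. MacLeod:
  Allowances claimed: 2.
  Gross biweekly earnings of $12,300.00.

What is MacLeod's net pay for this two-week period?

$10,032.14

Income Tax: taxable = $12,300.00 − 2×$460.00 = $11,380.00
  $1,073.20 + 29.7% × ($11,380.00 − $8,600.00) = $1,073.20 + 29.7% × $2,780.00 = $1,898.86
Pension Levy: 2% × $12,300.00 = $246.00
Solidarity Surcharge: 1% × $12,300.00 = $123.00
Total withheld: $1,898.86 + $246.00 + $123.00 = $2,267.86
Net pay: $12,300.00 − $2,267.86 = $10,032.14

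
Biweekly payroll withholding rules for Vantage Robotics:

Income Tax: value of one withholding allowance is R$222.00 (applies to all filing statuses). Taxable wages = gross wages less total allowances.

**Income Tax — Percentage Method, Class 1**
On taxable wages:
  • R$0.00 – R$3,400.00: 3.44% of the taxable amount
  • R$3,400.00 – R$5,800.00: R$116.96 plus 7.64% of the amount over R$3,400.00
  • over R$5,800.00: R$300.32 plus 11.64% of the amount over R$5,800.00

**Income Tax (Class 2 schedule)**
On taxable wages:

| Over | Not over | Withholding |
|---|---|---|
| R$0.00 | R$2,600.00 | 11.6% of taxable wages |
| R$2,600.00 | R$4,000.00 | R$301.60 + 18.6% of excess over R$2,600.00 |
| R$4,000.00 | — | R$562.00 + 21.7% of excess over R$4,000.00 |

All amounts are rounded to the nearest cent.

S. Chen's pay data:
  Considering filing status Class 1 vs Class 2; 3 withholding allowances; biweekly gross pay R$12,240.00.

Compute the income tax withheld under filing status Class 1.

Income Tax (Class 1): taxable = R$12,240.00 − 3×R$222.00 = R$11,574.00
  R$300.32 + 11.64% × (R$11,574.00 − R$5,800.00) = R$300.32 + 11.64% × R$5,774.00 = R$972.41

R$972.41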